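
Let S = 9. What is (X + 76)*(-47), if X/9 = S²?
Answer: -37835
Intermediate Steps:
X = 729 (X = 9*9² = 9*81 = 729)
(X + 76)*(-47) = (729 + 76)*(-47) = 805*(-47) = -37835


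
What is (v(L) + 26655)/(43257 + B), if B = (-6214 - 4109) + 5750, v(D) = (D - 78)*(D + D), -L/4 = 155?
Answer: 892175/38684 ≈ 23.063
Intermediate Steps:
L = -620 (L = -4*155 = -620)
v(D) = 2*D*(-78 + D) (v(D) = (-78 + D)*(2*D) = 2*D*(-78 + D))
B = -4573 (B = -10323 + 5750 = -4573)
(v(L) + 26655)/(43257 + B) = (2*(-620)*(-78 - 620) + 26655)/(43257 - 4573) = (2*(-620)*(-698) + 26655)/38684 = (865520 + 26655)*(1/38684) = 892175*(1/38684) = 892175/38684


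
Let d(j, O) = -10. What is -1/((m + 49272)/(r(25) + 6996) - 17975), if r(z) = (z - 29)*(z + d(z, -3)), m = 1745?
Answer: 408/7330799 ≈ 5.5656e-5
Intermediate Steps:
r(z) = (-29 + z)*(-10 + z) (r(z) = (z - 29)*(z - 10) = (-29 + z)*(-10 + z))
-1/((m + 49272)/(r(25) + 6996) - 17975) = -1/((1745 + 49272)/((290 + 25**2 - 39*25) + 6996) - 17975) = -1/(51017/((290 + 625 - 975) + 6996) - 17975) = -1/(51017/(-60 + 6996) - 17975) = -1/(51017/6936 - 17975) = -1/(51017*(1/6936) - 17975) = -1/(3001/408 - 17975) = -1/(-7330799/408) = -1*(-408/7330799) = 408/7330799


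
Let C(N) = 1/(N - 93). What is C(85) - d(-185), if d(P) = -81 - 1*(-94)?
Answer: -105/8 ≈ -13.125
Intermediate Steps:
C(N) = 1/(-93 + N)
d(P) = 13 (d(P) = -81 + 94 = 13)
C(85) - d(-185) = 1/(-93 + 85) - 1*13 = 1/(-8) - 13 = -1/8 - 13 = -105/8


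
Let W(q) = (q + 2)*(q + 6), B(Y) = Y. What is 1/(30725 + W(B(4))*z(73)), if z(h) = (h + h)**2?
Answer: 1/1309685 ≈ 7.6354e-7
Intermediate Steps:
z(h) = 4*h**2 (z(h) = (2*h)**2 = 4*h**2)
W(q) = (2 + q)*(6 + q)
1/(30725 + W(B(4))*z(73)) = 1/(30725 + (12 + 4**2 + 8*4)*(4*73**2)) = 1/(30725 + (12 + 16 + 32)*(4*5329)) = 1/(30725 + 60*21316) = 1/(30725 + 1278960) = 1/1309685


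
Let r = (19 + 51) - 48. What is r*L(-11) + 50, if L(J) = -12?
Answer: -214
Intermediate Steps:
r = 22 (r = 70 - 48 = 22)
r*L(-11) + 50 = 22*(-12) + 50 = -264 + 50 = -214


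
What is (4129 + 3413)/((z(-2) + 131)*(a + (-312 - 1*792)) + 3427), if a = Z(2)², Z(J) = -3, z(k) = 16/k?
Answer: -3771/65629 ≈ -0.057459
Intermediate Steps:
a = 9 (a = (-3)² = 9)
(4129 + 3413)/((z(-2) + 131)*(a + (-312 - 1*792)) + 3427) = (4129 + 3413)/((16/(-2) + 131)*(9 + (-312 - 1*792)) + 3427) = 7542/((16*(-½) + 131)*(9 + (-312 - 792)) + 3427) = 7542/((-8 + 131)*(9 - 1104) + 3427) = 7542/(123*(-1095) + 3427) = 7542/(-134685 + 3427) = 7542/(-131258) = 7542*(-1/131258) = -3771/65629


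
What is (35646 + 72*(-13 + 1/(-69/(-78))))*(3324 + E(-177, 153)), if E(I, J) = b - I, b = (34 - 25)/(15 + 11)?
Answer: 2801784195/23 ≈ 1.2182e+8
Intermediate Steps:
b = 9/26 ≈ 0.34615
E(I, J) = 9/26 - I
(35646 + 72*(-13 + 1/(-69/(-78))))*(3324 + E(-177, 153)) = (35646 + 72*(-13 + 1/(-69/(-78))))*(3324 + (9/26 - 1*(-177))) = (35646 + 72*(-13 + 1/(-69*(-1/78))))*(3324 + (9/26 + 177)) = (35646 + 72*(-13 + 1/(23/26)))*(3324 + 4611/26) = (35646 + 72*(-13 + 26/23))*(91035/26) = (35646 + 72*(-273/23))*(91035/26) = (35646 - 19656/23)*(91035/26) = (800202/23)*(91035/26) = 2801784195/23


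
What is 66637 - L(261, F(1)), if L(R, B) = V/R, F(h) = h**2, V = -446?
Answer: 17392703/261 ≈ 66639.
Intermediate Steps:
L(R, B) = -446/R
66637 - L(261, F(1)) = 66637 - (-446)/261 = 66637 - 1*(-446/261) = 66637 + 446/261 = 17392703/261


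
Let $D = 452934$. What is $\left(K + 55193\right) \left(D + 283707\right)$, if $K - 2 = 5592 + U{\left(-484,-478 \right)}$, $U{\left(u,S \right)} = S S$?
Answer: $213088878711$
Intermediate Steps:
$U{\left(u,S \right)} = S^{2}$
$K = 234078$ ($K = 2 + \left(5592 + \left(-478\right)^{2}\right) = 2 + \left(5592 + 228484\right) = 2 + 234076 = 234078$)
$\left(K + 55193\right) \left(D + 283707\right) = \left(234078 + 55193\right) \left(452934 + 283707\right) = 289271 \cdot 736641 = 213088878711$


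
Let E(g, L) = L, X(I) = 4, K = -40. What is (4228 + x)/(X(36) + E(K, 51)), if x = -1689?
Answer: 2539/55 ≈ 46.164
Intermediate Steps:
(4228 + x)/(X(36) + E(K, 51)) = (4228 - 1689)/(4 + 51) = 2539/55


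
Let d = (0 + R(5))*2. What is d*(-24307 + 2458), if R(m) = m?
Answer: -218490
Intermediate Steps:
d = 10 (d = (0 + 5)*2 = 5*2 = 10)
d*(-24307 + 2458) = 10*(-24307 + 2458) = 10*(-21849) = -218490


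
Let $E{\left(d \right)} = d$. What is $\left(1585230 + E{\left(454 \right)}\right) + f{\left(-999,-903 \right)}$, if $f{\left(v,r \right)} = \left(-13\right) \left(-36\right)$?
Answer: $1586152$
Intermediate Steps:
$f{\left(v,r \right)} = 468$
$\left(1585230 + E{\left(454 \right)}\right) + f{\left(-999,-903 \right)} = \left(1585230 + 454\right) + 468 = 1585684 + 468 = 1586152$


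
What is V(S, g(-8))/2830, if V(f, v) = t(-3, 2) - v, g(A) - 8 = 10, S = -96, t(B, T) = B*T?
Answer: -12/1415 ≈ -0.0084806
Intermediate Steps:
g(A) = 18 (g(A) = 8 + 10 = 18)
V(f, v) = -6 - v (V(f, v) = -3*2 - v = -6 - v)
V(S, g(-8))/2830 = (-6 - 1*18)/2830 = (-6 - 18)*(1/2830) = -24*1/2830 = -12/1415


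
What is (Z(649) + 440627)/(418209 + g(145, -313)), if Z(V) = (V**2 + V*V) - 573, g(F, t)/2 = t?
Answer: 1282456/417583 ≈ 3.0711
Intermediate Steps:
g(F, t) = 2*t
Z(V) = -573 + 2*V**2 (Z(V) = (V**2 + V**2) - 573 = 2*V**2 - 573 = -573 + 2*V**2)
(Z(649) + 440627)/(418209 + g(145, -313)) = ((-573 + 2*649**2) + 440627)/(418209 + 2*(-313)) = ((-573 + 2*421201) + 440627)/(418209 - 626) = ((-573 + 842402) + 440627)/417583 = (841829 + 440627)*(1/417583) = 1282456*(1/417583) = 1282456/417583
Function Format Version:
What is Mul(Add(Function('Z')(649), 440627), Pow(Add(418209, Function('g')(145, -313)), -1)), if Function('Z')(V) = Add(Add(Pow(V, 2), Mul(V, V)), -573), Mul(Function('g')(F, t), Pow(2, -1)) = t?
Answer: Rational(1282456, 417583) ≈ 3.0711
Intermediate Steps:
Function('g')(F, t) = Mul(2, t)
Function('Z')(V) = Add(-573, Mul(2, Pow(V, 2))) (Function('Z')(V) = Add(Add(Pow(V, 2), Pow(V, 2)), -573) = Add(Mul(2, Pow(V, 2)), -573) = Add(-573, Mul(2, Pow(V, 2))))
Mul(Add(Function('Z')(649), 440627), Pow(Add(418209, Function('g')(145, -313)), -1)) = Mul(Add(Add(-573, Mul(2, Pow(649, 2))), 440627), Pow(Add(418209, Mul(2, -313)), -1)) = Mul(Add(Add(-573, Mul(2, 421201)), 440627), Pow(Add(418209, -626), -1)) = Mul(Add(Add(-573, 842402), 440627), Pow(417583, -1)) = Mul(Add(841829, 440627), Rational(1, 417583)) = Mul(1282456, Rational(1, 417583)) = Rational(1282456, 417583)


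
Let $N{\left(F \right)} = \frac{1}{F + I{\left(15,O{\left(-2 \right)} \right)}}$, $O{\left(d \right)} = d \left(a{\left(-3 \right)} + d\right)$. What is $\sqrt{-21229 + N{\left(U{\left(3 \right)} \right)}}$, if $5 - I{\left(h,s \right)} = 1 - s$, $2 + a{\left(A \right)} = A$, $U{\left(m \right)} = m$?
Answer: $\frac{4 i \sqrt{585123}}{21} \approx 145.7 i$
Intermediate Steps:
$a{\left(A \right)} = -2 + A$
$O{\left(d \right)} = d \left(-5 + d\right)$ ($O{\left(d \right)} = d \left(\left(-2 - 3\right) + d\right) = d \left(-5 + d\right)$)
$I{\left(h,s \right)} = 4 + s$ ($I{\left(h,s \right)} = 5 - \left(1 - s\right) = 5 + \left(-1 + s\right) = 4 + s$)
$N{\left(F \right)} = \frac{1}{18 + F}$ ($N{\left(F \right)} = \frac{1}{F - \left(-4 + 2 \left(-5 - 2\right)\right)} = \frac{1}{F + \left(4 - -14\right)} = \frac{1}{F + \left(4 + 14\right)} = \frac{1}{F + 18} = \frac{1}{18 + F}$)
$\sqrt{-21229 + N{\left(U{\left(3 \right)} \right)}} = \sqrt{-21229 + \frac{1}{18 + 3}} = \sqrt{-21229 + \frac{1}{21}} = \sqrt{- \frac{445808}{21}} = \frac{4 i \sqrt{585123}}{21}$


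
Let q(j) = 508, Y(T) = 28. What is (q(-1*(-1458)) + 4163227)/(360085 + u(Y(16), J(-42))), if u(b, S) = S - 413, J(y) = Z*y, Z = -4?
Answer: 832747/71968 ≈ 11.571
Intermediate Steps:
J(y) = -4*y
u(b, S) = -413 + S
(q(-1*(-1458)) + 4163227)/(360085 + u(Y(16), J(-42))) = (508 + 4163227)/(360085 + (-413 - 4*(-42))) = 4163735/(360085 + (-413 + 168)) = 4163735/(360085 - 245) = 4163735/359840 = 4163735*(1/359840) = 832747/71968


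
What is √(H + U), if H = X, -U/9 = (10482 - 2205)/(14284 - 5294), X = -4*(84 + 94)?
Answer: I*√60576070/290 ≈ 26.838*I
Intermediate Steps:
X = -712 (X = -4*178 = -712)
U = -2403/290 (U = -9*(10482 - 2205)/(14284 - 5294) = -74493/8990 = -9*267/290 = -2403/290 ≈ -8.2862)
H = -712
√(H + U) = √(-712 - 2403/290) = √(-208883/290) = I*√60576070/290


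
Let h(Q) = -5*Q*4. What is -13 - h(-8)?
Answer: -173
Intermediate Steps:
h(Q) = -20*Q
-13 - h(-8) = -13 - (-20)*(-8) = -13 - 1*160 = -13 - 160 = -173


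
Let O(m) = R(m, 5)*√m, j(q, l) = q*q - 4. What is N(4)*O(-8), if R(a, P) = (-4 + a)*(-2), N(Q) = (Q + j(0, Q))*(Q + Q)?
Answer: 0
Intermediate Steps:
j(q, l) = -4 + q² (j(q, l) = q² - 4 = -4 + q²)
N(Q) = 2*Q*(-4 + Q) (N(Q) = (Q + (-4 + 0²))*(Q + Q) = (Q + (-4 + 0))*(2*Q) = (Q - 4)*(2*Q) = (-4 + Q)*(2*Q) = 2*Q*(-4 + Q))
R(a, P) = 8 - 2*a
O(m) = √m*(8 - 2*m) (O(m) = (8 - 2*m)*√m = √m*(8 - 2*m))
N(4)*O(-8) = (2*4*(-4 + 4))*(2*√(-8)*(4 - 1*(-8))) = (2*4*0)*(2*(2*I*√2)*(4 + 8)) = 0*(2*(2*I*√2)*12) = 0*(48*I*√2) = 0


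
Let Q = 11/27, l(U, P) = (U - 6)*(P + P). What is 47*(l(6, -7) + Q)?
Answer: 517/27 ≈ 19.148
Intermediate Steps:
l(U, P) = 2*P*(-6 + U) (l(U, P) = (-6 + U)*(2*P) = 2*P*(-6 + U))
Q = 11/27 (Q = 11*(1/27) = 11/27 ≈ 0.40741)
47*(l(6, -7) + Q) = 47*(2*(-7)*(-6 + 6) + 11/27) = 47*(2*(-7)*0 + 11/27) = 47*(0 + 11/27) = 47*(11/27) = 517/27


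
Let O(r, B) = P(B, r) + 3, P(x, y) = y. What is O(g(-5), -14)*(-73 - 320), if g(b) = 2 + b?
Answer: 0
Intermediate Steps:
O(r, B) = 3 + r (O(r, B) = r + 3 = 3 + r)
O(g(-5), -14)*(-73 - 320) = (3 + (2 - 5))*(-73 - 320) = (3 - 3)*(-393) = 0*(-393) = 0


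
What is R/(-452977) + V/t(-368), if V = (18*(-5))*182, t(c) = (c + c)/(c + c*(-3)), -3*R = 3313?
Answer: 22259293093/1358931 ≈ 16380.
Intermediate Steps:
R = -3313/3 (R = -⅓*3313 = -3313/3 ≈ -1104.3)
t(c) = -1 (t(c) = (2*c)/(c - 3*c) = (2*c)/((-2*c)) = (2*c)*(-1/(2*c)) = -1)
V = -16380 (V = -90*182 = -16380)
R/(-452977) + V/t(-368) = -3313/3/(-452977) - 16380/(-1) = -3313/3*(-1/452977) - 16380*(-1) = 3313/1358931 + 16380 = 22259293093/1358931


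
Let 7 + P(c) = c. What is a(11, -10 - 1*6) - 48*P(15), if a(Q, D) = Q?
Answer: -373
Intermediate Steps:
P(c) = -7 + c
a(11, -10 - 1*6) - 48*P(15) = 11 - 48*(-7 + 15) = 11 - 48*8 = 11 - 384 = -373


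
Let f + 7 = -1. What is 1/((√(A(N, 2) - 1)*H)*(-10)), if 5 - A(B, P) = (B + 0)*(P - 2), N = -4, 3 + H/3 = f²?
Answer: -1/3660 ≈ -0.00027322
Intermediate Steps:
f = -8 (f = -7 - 1 = -8)
H = 183 (H = -9 + 3*(-8)² = -9 + 3*64 = -9 + 192 = 183)
A(B, P) = 5 - B*(-2 + P) (A(B, P) = 5 - (B + 0)*(P - 2) = 5 - B*(-2 + P))
1/((√(A(N, 2) - 1)*H)*(-10)) = 1/((√((5 + 2*(-4) - 1*(-4)*2) - 1)*183)*(-10)) = 1/((√((5 - 8 + 8) - 1)*183)*(-10)) = 1/((√(5 - 1)*183)*(-10)) = 1/((√4*183)*(-10)) = 1/((2*183)*(-10)) = 1/(366*(-10)) = 1/(-3660) = -1/3660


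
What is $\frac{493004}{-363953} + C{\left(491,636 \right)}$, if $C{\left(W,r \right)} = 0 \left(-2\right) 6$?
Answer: $- \frac{493004}{363953} \approx -1.3546$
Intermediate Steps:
$C{\left(W,r \right)} = 0$ ($C{\left(W,r \right)} = 0 \cdot 6 = 0$)
$\frac{493004}{-363953} + C{\left(491,636 \right)} = \frac{493004}{-363953} + 0 = 493004 \left(- \frac{1}{363953}\right) + 0 = - \frac{493004}{363953} + 0 = - \frac{493004}{363953}$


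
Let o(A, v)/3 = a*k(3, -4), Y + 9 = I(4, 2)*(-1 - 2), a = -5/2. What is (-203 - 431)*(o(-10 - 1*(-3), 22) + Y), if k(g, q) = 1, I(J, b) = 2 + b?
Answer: 18069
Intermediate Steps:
a = -5/2 (a = -5*1/2 = -5/2 ≈ -2.5000)
Y = -21 (Y = -9 + (2 + 2)*(-1 - 2) = -9 + 4*(-3) = -9 - 12 = -21)
o(A, v) = -15/2 (o(A, v) = 3*(-5/2*1) = 3*(-5/2) = -15/2)
(-203 - 431)*(o(-10 - 1*(-3), 22) + Y) = (-203 - 431)*(-15/2 - 21) = -634*(-57/2) = 18069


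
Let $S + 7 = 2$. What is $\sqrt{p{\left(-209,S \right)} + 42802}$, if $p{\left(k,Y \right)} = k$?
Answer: $\sqrt{42593} \approx 206.38$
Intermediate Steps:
$S = -5$ ($S = -7 + 2 = -5$)
$\sqrt{p{\left(-209,S \right)} + 42802} = \sqrt{-209 + 42802} = \sqrt{42593}$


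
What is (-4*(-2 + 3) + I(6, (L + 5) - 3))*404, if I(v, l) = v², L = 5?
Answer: 12928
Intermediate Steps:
(-4*(-2 + 3) + I(6, (L + 5) - 3))*404 = (-4*(-2 + 3) + 6²)*404 = (-4*1 + 36)*404 = (-4 + 36)*404 = 32*404 = 12928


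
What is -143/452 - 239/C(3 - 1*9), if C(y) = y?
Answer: 53585/1356 ≈ 39.517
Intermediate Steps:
-143/452 - 239/C(3 - 1*9) = -143/452 - 239/(3 - 1*9) = -143*1/452 - 239/(3 - 9) = -143/452 - 239/(-6) = -143/452 - 239*(-1/6) = -143/452 + 239/6 = 53585/1356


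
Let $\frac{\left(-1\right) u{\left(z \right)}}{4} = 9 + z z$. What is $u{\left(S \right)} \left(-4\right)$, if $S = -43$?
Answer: $29728$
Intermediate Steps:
$u{\left(z \right)} = -36 - 4 z^{2}$ ($u{\left(z \right)} = - 4 \left(9 + z z\right) = - 4 \left(9 + z^{2}\right) = -36 - 4 z^{2}$)
$u{\left(S \right)} \left(-4\right) = \left(-36 - 4 \left(-43\right)^{2}\right) \left(-4\right) = \left(-36 - 7396\right) \left(-4\right) = \left(-7432\right) \left(-4\right) = 29728$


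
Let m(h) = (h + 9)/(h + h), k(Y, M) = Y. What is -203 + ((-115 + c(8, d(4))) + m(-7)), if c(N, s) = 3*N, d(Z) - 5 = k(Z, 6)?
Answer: -2059/7 ≈ -294.14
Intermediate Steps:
d(Z) = 5 + Z
m(h) = (9 + h)/(2*h) (m(h) = (9 + h)/((2*h)) = (9 + h)*(1/(2*h)) = (9 + h)/(2*h))
-203 + ((-115 + c(8, d(4))) + m(-7)) = -203 + ((-115 + 3*8) + (½)*(9 - 7)/(-7)) = -203 + ((-115 + 24) + (½)*(-⅐)*2) = -203 + (-91 - ⅐) = -203 - 638/7 = -2059/7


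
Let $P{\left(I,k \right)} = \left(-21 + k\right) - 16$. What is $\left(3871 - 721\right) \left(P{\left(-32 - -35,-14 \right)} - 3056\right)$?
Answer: $-9787050$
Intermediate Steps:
$P{\left(I,k \right)} = -37 + k$
$\left(3871 - 721\right) \left(P{\left(-32 - -35,-14 \right)} - 3056\right) = \left(3871 - 721\right) \left(\left(-37 - 14\right) - 3056\right) = 3150 \left(-51 - 3056\right) = 3150 \left(-3107\right) = -9787050$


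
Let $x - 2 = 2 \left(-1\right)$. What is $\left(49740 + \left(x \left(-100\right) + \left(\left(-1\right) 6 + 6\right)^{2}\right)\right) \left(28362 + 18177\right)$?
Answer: $2314849860$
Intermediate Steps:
$x = 0$ ($x = 2 + 2 \left(-1\right) = 2 - 2 = 0$)
$\left(49740 + \left(x \left(-100\right) + \left(\left(-1\right) 6 + 6\right)^{2}\right)\right) \left(28362 + 18177\right) = \left(49740 + \left(0 \left(-100\right) + \left(\left(-1\right) 6 + 6\right)^{2}\right)\right) \left(28362 + 18177\right) = \left(49740 + \left(0 + \left(-6 + 6\right)^{2}\right)\right) 46539 = \left(49740 + \left(0 + 0^{2}\right)\right) 46539 = \left(49740 + \left(0 + 0\right)\right) 46539 = \left(49740 + 0\right) 46539 = 49740 \cdot 46539 = 2314849860$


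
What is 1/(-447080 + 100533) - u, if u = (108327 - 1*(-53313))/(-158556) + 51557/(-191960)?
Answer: 1132140119959547/878970541091560 ≈ 1.2880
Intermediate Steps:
u = -3266923841/2536367480 (u = (108327 + 53313)*(-1/158556) + 51557*(-1/191960) = 161640*(-1/158556) - 51557/191960 = -13470/13213 - 51557/191960 = -3266923841/2536367480 ≈ -1.2880)
1/(-447080 + 100533) - u = 1/(-447080 + 100533) - 1*(-3266923841/2536367480) = 1/(-346547) + 3266923841/2536367480 = -1/346547 + 3266923841/2536367480 = 1132140119959547/878970541091560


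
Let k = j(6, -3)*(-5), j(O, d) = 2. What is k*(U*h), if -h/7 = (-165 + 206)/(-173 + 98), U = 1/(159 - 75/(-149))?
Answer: -42763/178245 ≈ -0.23991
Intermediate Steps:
U = 149/23766 (U = 1/(159 - 75*(-1/149)) = 1/(159 + 75/149) = 1/(23766/149) = 149/23766 ≈ 0.0062695)
h = 287/75 (h = -7*(-165 + 206)/(-173 + 98) = -287/(-75) = -287*(-1)/75 = -7*(-41/75) = 287/75 ≈ 3.8267)
k = -10 (k = 2*(-5) = -10)
k*(U*h) = -745*287/(11883*75) = -10*42763/1782450 = -42763/178245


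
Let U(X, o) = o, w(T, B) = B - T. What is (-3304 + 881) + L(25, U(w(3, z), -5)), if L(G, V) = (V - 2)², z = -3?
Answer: -2374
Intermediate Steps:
L(G, V) = (-2 + V)²
(-3304 + 881) + L(25, U(w(3, z), -5)) = (-3304 + 881) + (-2 - 5)² = -2423 + (-7)² = -2423 + 49 = -2374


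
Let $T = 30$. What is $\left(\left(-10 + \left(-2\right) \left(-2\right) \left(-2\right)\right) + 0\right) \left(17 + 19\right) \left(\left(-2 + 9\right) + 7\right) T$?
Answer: $-272160$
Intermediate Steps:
$\left(\left(-10 + \left(-2\right) \left(-2\right) \left(-2\right)\right) + 0\right) \left(17 + 19\right) \left(\left(-2 + 9\right) + 7\right) T = \left(\left(-10 + \left(-2\right) \left(-2\right) \left(-2\right)\right) + 0\right) \left(17 + 19\right) \left(\left(-2 + 9\right) + 7\right) 30 = \left(\left(-10 + 4 \left(-2\right)\right) + 0\right) 36 \left(7 + 7\right) 30 = \left(\left(-10 - 8\right) + 0\right) 36 \cdot 14 \cdot 30 = \left(-18 + 0\right) 36 \cdot 14 \cdot 30 = \left(-18\right) 36 \cdot 14 \cdot 30 = \left(-648\right) 14 \cdot 30 = \left(-9072\right) 30 = -272160$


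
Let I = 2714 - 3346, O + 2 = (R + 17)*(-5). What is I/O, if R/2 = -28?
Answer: -632/193 ≈ -3.2746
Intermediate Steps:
R = -56 (R = 2*(-28) = -56)
O = 193 (O = -2 + (-56 + 17)*(-5) = -2 - 39*(-5) = -2 + 195 = 193)
I = -632
I/O = -632/193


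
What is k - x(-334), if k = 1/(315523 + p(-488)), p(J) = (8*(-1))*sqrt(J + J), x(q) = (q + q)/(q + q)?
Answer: -99554510470/99554825993 + 32*I*sqrt(61)/99554825993 ≈ -1.0 + 2.5105e-9*I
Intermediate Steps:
x(q) = 1 (x(q) = (2*q)/((2*q)) = (2*q)*(1/(2*q)) = 1)
p(J) = -8*sqrt(2)*sqrt(J)
k = 1/(315523 - 32*I*sqrt(61)) (k = 1/(315523 - 8*sqrt(2)*sqrt(-488)) = 1/(315523 - 8*sqrt(2)*2*I*sqrt(122)) = 1/(315523 - 32*I*sqrt(61)) ≈ 3.1693e-6 + 2.51e-9*I)
k - x(-334) = (315523/99554825993 + 32*I*sqrt(61)/99554825993) - 1*1 = (315523/99554825993 + 32*I*sqrt(61)/99554825993) - 1 = -99554510470/99554825993 + 32*I*sqrt(61)/99554825993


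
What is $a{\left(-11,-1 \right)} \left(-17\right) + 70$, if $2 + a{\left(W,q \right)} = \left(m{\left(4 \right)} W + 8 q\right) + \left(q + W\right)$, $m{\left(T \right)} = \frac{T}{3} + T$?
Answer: $\frac{4324}{3} \approx 1441.3$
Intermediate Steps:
$m{\left(T \right)} = \frac{4 T}{3}$ ($m{\left(T \right)} = \frac{T}{3} + T = \frac{4 T}{3}$)
$a{\left(W,q \right)} = -2 + 9 q + \frac{19 W}{3}$ ($a{\left(W,q \right)} = -2 + \left(\left(\frac{4}{3} \cdot 4 W + 8 q\right) + \left(q + W\right)\right) = -2 + \left(\left(\frac{16 W}{3} + 8 q\right) + \left(W + q\right)\right) = -2 + \left(\left(8 q + \frac{16 W}{3}\right) + \left(W + q\right)\right) = -2 + \left(9 q + \frac{19 W}{3}\right) = -2 + 9 q + \frac{19 W}{3}$)
$a{\left(-11,-1 \right)} \left(-17\right) + 70 = \left(-2 + 9 \left(-1\right) + \frac{19}{3} \left(-11\right)\right) \left(-17\right) + 70 = \left(-2 - 9 - \frac{209}{3}\right) \left(-17\right) + 70 = \left(- \frac{242}{3}\right) \left(-17\right) + 70 = \frac{4114}{3} + 70 = \frac{4324}{3}$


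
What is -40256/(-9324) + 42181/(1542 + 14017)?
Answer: 6889451/980217 ≈ 7.0285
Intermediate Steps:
-40256/(-9324) + 42181/(1542 + 14017) = -40256*(-1/9324) + 42181/15559 = 272/63 + 42181*(1/15559) = 272/63 + 42181/15559 = 6889451/980217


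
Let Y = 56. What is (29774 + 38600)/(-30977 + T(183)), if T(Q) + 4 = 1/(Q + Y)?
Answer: -8170693/3702229 ≈ -2.2070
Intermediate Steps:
T(Q) = -4 + 1/(56 + Q) (T(Q) = -4 + 1/(Q + 56) = -4 + 1/(56 + Q))
(29774 + 38600)/(-30977 + T(183)) = (29774 + 38600)/(-30977 + (-223 - 4*183)/(56 + 183)) = 68374/(-30977 + (-223 - 732)/239) = 68374/(-30977 + (1/239)*(-955)) = 68374/(-30977 - 955/239) = 68374/(-7404458/239) = 68374*(-239/7404458) = -8170693/3702229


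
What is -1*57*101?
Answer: -5757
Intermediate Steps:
-1*57*101 = -57*101 = -5757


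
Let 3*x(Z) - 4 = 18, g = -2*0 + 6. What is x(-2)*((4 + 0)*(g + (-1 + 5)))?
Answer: 880/3 ≈ 293.33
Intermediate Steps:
g = 6 (g = 0 + 6 = 6)
x(Z) = 22/3 (x(Z) = 4/3 + (⅓)*18 = 4/3 + 6 = 22/3)
x(-2)*((4 + 0)*(g + (-1 + 5))) = 22*((4 + 0)*(6 + (-1 + 5)))/3 = 22*(4*(6 + 4))/3 = 22*(4*10)/3 = (22/3)*40 = 880/3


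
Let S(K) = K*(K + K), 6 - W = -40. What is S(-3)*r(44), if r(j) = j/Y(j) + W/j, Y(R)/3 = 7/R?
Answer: 129225/77 ≈ 1678.2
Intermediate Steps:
W = 46 (W = 6 - 1*(-40) = 6 + 40 = 46)
S(K) = 2*K² (S(K) = K*(2*K) = 2*K²)
Y(R) = 21/R (Y(R) = 3*(7/R) = 21/R)
r(j) = 46/j + j²/21 (r(j) = j/((21/j)) + 46/j = j*(j/21) + 46/j = j²/21 + 46/j = 46/j + j²/21)
S(-3)*r(44) = (2*(-3)²)*((1/21)*(966 + 44³)/44) = (2*9)*((1/21)*(1/44)*(966 + 85184)) = 18*((1/21)*(1/44)*86150) = 18*(43075/462) = 129225/77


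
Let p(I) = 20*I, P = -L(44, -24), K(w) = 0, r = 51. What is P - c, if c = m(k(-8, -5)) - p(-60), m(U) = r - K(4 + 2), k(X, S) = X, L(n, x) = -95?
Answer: -1156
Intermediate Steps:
m(U) = 51 (m(U) = 51 - 1*0 = 51 + 0 = 51)
P = 95 (P = -1*(-95) = 95)
c = 1251 (c = 51 - 20*(-60) = 51 - 1*(-1200) = 51 + 1200 = 1251)
P - c = 95 - 1*1251 = 95 - 1251 = -1156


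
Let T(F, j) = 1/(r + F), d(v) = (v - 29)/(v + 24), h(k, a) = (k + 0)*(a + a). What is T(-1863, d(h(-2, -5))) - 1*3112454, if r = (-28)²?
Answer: -3358337867/1079 ≈ -3.1125e+6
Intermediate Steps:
r = 784
h(k, a) = 2*a*k (h(k, a) = k*(2*a) = 2*a*k)
d(v) = (-29 + v)/(24 + v)
T(F, j) = 1/(784 + F)
T(-1863, d(h(-2, -5))) - 1*3112454 = 1/(784 - 1863) - 1*3112454 = 1/(-1079) - 3112454 = -1/1079 - 3112454 = -3358337867/1079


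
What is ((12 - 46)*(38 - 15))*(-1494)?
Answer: 1168308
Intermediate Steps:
((12 - 46)*(38 - 15))*(-1494) = -34*23*(-1494) = -782*(-1494) = 1168308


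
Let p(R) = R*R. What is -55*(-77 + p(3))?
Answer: 3740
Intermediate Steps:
p(R) = R²
-55*(-77 + p(3)) = -55*(-77 + 3²) = -55*(-77 + 9) = -55*(-68) = 3740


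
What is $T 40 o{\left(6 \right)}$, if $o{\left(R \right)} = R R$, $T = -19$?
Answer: $-27360$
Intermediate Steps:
$o{\left(R \right)} = R^{2}$
$T 40 o{\left(6 \right)} = \left(-19\right) 40 \cdot 6^{2} = \left(-760\right) 36 = -27360$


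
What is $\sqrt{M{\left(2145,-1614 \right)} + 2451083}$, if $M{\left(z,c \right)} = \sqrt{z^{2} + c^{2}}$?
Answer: $\sqrt{2451083 + 3 \sqrt{800669}} \approx 1566.5$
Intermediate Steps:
$M{\left(z,c \right)} = \sqrt{c^{2} + z^{2}}$
$\sqrt{M{\left(2145,-1614 \right)} + 2451083} = \sqrt{\sqrt{\left(-1614\right)^{2} + 2145^{2}} + 2451083} = \sqrt{\sqrt{2604996 + 4601025} + 2451083} = \sqrt{\sqrt{7206021} + 2451083} = \sqrt{3 \sqrt{800669} + 2451083} = \sqrt{2451083 + 3 \sqrt{800669}}$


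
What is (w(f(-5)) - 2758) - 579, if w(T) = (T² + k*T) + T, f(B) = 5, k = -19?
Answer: -3402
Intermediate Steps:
w(T) = T² - 18*T (w(T) = (T² - 19*T) + T = T² - 18*T)
(w(f(-5)) - 2758) - 579 = (5*(-18 + 5) - 2758) - 579 = (5*(-13) - 2758) - 579 = (-65 - 2758) - 579 = -2823 - 579 = -3402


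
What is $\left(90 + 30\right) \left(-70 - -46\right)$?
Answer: $-2880$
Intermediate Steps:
$\left(90 + 30\right) \left(-70 - -46\right) = 120 \left(-70 + 46\right) = 120 \left(-24\right) = -2880$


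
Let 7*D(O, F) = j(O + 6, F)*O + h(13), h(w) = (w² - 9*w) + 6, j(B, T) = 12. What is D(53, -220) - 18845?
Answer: -131221/7 ≈ -18746.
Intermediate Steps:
h(w) = 6 + w² - 9*w
D(O, F) = 58/7 + 12*O/7 (D(O, F) = (12*O + (6 + 13² - 9*13))/7 = (12*O + (6 + 169 - 117))/7 = (12*O + 58)/7 = (58 + 12*O)/7 = 58/7 + 12*O/7)
D(53, -220) - 18845 = (58/7 + (12/7)*53) - 18845 = (58/7 + 636/7) - 18845 = 694/7 - 18845 = -131221/7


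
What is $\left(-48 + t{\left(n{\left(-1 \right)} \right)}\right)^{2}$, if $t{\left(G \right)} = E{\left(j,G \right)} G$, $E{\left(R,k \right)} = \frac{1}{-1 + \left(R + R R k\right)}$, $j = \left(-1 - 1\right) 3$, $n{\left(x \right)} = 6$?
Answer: $\frac{100520676}{43681} \approx 2301.2$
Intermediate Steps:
$j = -6$ ($j = \left(-2\right) 3 = -6$)
$E{\left(R,k \right)} = \frac{1}{-1 + R + k R^{2}}$ ($E{\left(R,k \right)} = \frac{1}{-1 + \left(R + R^{2} k\right)} = \frac{1}{-1 + \left(R + k R^{2}\right)} = \frac{1}{-1 + R + k R^{2}}$)
$t{\left(G \right)} = \frac{G}{-7 + 36 G}$ ($t{\left(G \right)} = \frac{G}{-1 - 6 + G \left(-6\right)^{2}} = \frac{G}{-1 - 6 + G 36} = \frac{G}{-1 - 6 + 36 G} = \frac{G}{-7 + 36 G}$)
$\left(-48 + t{\left(n{\left(-1 \right)} \right)}\right)^{2} = \left(-48 + \frac{6}{-7 + 36 \cdot 6}\right)^{2} = \left(-48 + \frac{6}{-7 + 216}\right)^{2} = \left(-48 + \frac{6}{209}\right)^{2} = \left(- \frac{10026}{209}\right)^{2} = \frac{100520676}{43681}$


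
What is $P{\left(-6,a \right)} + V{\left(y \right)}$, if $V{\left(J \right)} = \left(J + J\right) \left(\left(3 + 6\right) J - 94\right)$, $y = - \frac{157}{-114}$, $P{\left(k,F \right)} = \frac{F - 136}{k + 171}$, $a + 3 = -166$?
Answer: $- \frac{1799823}{7942} \approx -226.62$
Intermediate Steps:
$a = -169$ ($a = -3 - 166 = -169$)
$P{\left(k,F \right)} = \frac{-136 + F}{171 + k}$
$y = \frac{157}{114}$ ($y = \left(-157\right) \left(- \frac{1}{114}\right) = \frac{157}{114} \approx 1.3772$)
$V{\left(J \right)} = 2 J \left(-94 + 9 J\right)$ ($V{\left(J \right)} = 2 J \left(9 J - 94\right) = 2 J \left(-94 + 9 J\right)$)
$P{\left(-6,a \right)} + V{\left(y \right)} = \frac{-136 - 169}{171 - 6} + 2 \cdot \frac{157}{114} \left(-94 + 9 \cdot \frac{157}{114}\right) = \frac{1}{165} \left(-305\right) + 2 \cdot \frac{157}{114} \left(-94 + \frac{471}{38}\right) = \frac{1}{165} \left(-305\right) + 2 \cdot \frac{157}{114} \left(- \frac{3101}{38}\right) = - \frac{61}{33} - \frac{486857}{2166} = - \frac{1799823}{7942}$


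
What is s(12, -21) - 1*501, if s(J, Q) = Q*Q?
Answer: -60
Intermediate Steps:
s(J, Q) = Q²
s(12, -21) - 1*501 = (-21)² - 1*501 = 441 - 501 = -60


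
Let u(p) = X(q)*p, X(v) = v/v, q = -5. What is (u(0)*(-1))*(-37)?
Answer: 0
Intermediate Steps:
X(v) = 1
u(p) = p (u(p) = 1*p = p)
(u(0)*(-1))*(-37) = (0*(-1))*(-37) = 0*(-37) = 0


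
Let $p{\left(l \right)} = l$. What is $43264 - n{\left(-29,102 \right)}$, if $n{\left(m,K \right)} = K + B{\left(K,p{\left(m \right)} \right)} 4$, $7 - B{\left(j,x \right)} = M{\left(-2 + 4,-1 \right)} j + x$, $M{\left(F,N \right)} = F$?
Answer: $43834$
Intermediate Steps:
$B{\left(j,x \right)} = 7 - x - 2 j$ ($B{\left(j,x \right)} = 7 - \left(\left(-2 + 4\right) j + x\right) = 7 - \left(2 j + x\right) = 7 - \left(x + 2 j\right) = 7 - x - 2 j$)
$n{\left(m,K \right)} = 28 - 7 K - 4 m$ ($n{\left(m,K \right)} = K + \left(7 - m - 2 K\right) 4 = K - \left(-28 + 4 m + 8 K\right) = 28 - 7 K - 4 m$)
$43264 - n{\left(-29,102 \right)} = 43264 - \left(28 - 714 - -116\right) = 43264 - \left(28 - 714 + 116\right) = 43264 - -570 = 43264 + 570 = 43834$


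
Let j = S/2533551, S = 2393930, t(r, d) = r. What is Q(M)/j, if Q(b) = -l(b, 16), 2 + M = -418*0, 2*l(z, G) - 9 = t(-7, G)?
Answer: -2533551/2393930 ≈ -1.0583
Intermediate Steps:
l(z, G) = 1 (l(z, G) = 9/2 + (½)*(-7) = 9/2 - 7/2 = 1)
j = 2393930/2533551 ≈ 0.94489
M = -2 (M = -2 - 418*0 = -2 + 0 = -2)
Q(b) = -1 (Q(b) = -1*1 = -1)
Q(M)/j = -1/2393930/2533551 = -1*2533551/2393930 = -2533551/2393930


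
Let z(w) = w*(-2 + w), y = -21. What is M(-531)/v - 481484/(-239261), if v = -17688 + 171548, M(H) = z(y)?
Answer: 10599527329/5258956780 ≈ 2.0155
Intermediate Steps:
M(H) = 483 (M(H) = -21*(-2 - 21) = -21*(-23) = 483)
v = 153860
M(-531)/v - 481484/(-239261) = 483/153860 - 481484/(-239261) = 483*(1/153860) - 481484*(-1/239261) = 69/21980 + 481484/239261 = 10599527329/5258956780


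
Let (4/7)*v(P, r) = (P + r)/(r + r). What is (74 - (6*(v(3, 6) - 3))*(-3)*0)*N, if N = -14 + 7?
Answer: -518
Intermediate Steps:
v(P, r) = 7*(P + r)/(8*r) (v(P, r) = 7*((P + r)/(r + r))/4 = 7*((P + r)/((2*r)))/4 = 7*((P + r)*(1/(2*r)))/4 = 7*((P + r)/(2*r))/4 = 7*(P + r)/(8*r))
N = -7
(74 - (6*(v(3, 6) - 3))*(-3)*0)*N = (74 - (6*((7/8)*(3 + 6)/6 - 3))*(-3)*0)*(-7) = (74 - (6*((7/8)*(⅙)*9 - 3))*(-3)*0)*(-7) = (74 - (6*(21/16 - 3))*(-3)*0)*(-7) = (74 - (6*(-27/16))*(-3)*0)*(-7) = (74 - (-81/8*(-3))*0)*(-7) = (74 - 243*0/8)*(-7) = (74 - 1*0)*(-7) = (74 + 0)*(-7) = 74*(-7) = -518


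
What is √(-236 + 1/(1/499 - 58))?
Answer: 5*I*√7907346843/28941 ≈ 15.363*I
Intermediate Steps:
√(-236 + 1/(1/499 - 58)) = √(-236 + 1/(-28941/499)) = √(-236 - 499/28941) = √(-6830575/28941) = 5*I*√7907346843/28941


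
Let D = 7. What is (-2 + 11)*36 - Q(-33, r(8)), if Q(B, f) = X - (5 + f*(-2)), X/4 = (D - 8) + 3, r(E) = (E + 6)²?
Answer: -71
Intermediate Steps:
r(E) = (6 + E)²
X = 8 (X = 4*((7 - 8) + 3) = 4*(-1 + 3) = 4*2 = 8)
Q(B, f) = 3 + 2*f (Q(B, f) = 8 - (5 + f*(-2)) = 8 - (5 - 2*f) = 8 + (-5 + 2*f) = 3 + 2*f)
(-2 + 11)*36 - Q(-33, r(8)) = (-2 + 11)*36 - (3 + 2*(6 + 8)²) = 9*36 - (3 + 2*14²) = 324 - (3 + 2*196) = 324 - (3 + 392) = 324 - 1*395 = 324 - 395 = -71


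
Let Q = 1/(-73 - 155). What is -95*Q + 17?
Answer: 209/12 ≈ 17.417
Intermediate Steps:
Q = -1/228 (Q = 1/(-228) = -1/228 ≈ -0.0043860)
-95*Q + 17 = -95*(-1/228) + 17 = 5/12 + 17 = 209/12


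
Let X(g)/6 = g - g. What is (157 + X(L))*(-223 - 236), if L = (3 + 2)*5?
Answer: -72063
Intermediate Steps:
L = 25 (L = 5*5 = 25)
X(g) = 0 (X(g) = 6*(g - g) = 6*0 = 0)
(157 + X(L))*(-223 - 236) = (157 + 0)*(-223 - 236) = 157*(-459) = -72063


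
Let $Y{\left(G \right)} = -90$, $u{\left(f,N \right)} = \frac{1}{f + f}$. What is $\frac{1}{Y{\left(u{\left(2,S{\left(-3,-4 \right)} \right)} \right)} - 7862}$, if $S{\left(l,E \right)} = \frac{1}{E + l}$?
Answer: $- \frac{1}{7952} \approx -0.00012575$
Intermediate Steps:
$u{\left(f,N \right)} = \frac{1}{2 f}$
$\frac{1}{Y{\left(u{\left(2,S{\left(-3,-4 \right)} \right)} \right)} - 7862} = \frac{1}{-90 - 7862} = \frac{1}{-7952} = - \frac{1}{7952}$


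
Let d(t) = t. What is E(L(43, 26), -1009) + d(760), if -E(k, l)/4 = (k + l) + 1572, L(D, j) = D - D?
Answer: -1492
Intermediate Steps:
L(D, j) = 0
E(k, l) = -6288 - 4*k - 4*l (E(k, l) = -4*((k + l) + 1572) = -4*(1572 + k + l) = -6288 - 4*k - 4*l)
E(L(43, 26), -1009) + d(760) = (-6288 - 4*0 - 4*(-1009)) + 760 = (-6288 + 0 + 4036) + 760 = -2252 + 760 = -1492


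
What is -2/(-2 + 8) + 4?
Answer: 11/3 ≈ 3.6667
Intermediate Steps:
-2/(-2 + 8) + 4 = -2/6 + 4 = (1/6)*(-2) + 4 = -1/3 + 4 = 11/3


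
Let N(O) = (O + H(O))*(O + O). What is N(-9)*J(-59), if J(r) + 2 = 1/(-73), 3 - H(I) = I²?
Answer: -230202/73 ≈ -3153.5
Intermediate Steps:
H(I) = 3 - I²
J(r) = -147/73 (J(r) = -2 + 1/(-73) = -2 - 1/73 = -147/73)
N(O) = 2*O*(3 + O - O²) (N(O) = (O + (3 - O²))*(O + O) = (3 + O - O²)*(2*O) = 2*O*(3 + O - O²))
N(-9)*J(-59) = (2*(-9)*(3 - 9 - 1*(-9)²))*(-147/73) = (2*(-9)*(3 - 9 - 1*81))*(-147/73) = (2*(-9)*(3 - 9 - 81))*(-147/73) = (2*(-9)*(-87))*(-147/73) = 1566*(-147/73) = -230202/73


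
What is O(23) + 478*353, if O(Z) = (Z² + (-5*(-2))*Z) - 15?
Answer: 169478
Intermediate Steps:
O(Z) = -15 + Z² + 10*Z (O(Z) = (Z² + 10*Z) - 15 = -15 + Z² + 10*Z)
O(23) + 478*353 = (-15 + 23² + 10*23) + 478*353 = (-15 + 529 + 230) + 168734 = 744 + 168734 = 169478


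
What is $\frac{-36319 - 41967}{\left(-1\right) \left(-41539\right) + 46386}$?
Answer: $- \frac{78286}{87925} \approx -0.89037$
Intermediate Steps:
$\frac{-36319 - 41967}{\left(-1\right) \left(-41539\right) + 46386} = - \frac{78286}{41539 + 46386} = - \frac{78286}{87925}$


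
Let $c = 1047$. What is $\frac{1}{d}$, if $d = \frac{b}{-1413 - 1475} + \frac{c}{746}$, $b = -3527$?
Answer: $\frac{1077224}{2827439} \approx 0.38099$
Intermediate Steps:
$d = \frac{2827439}{1077224}$ ($d = - \frac{3527}{-1413 - 1475} + \frac{1047}{746} = - \frac{3527}{-1413 - 1475} + 1047 \cdot \frac{1}{746} = - \frac{3527}{-2888} + \frac{1047}{746} = \left(-3527\right) \left(- \frac{1}{2888}\right) + \frac{1047}{746} = \frac{3527}{2888} + \frac{1047}{746} = \frac{2827439}{1077224} \approx 2.6247$)
$\frac{1}{d} = \frac{1}{\frac{2827439}{1077224}} = \frac{1077224}{2827439}$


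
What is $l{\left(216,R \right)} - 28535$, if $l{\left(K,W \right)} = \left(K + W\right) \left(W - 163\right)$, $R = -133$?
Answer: $-53103$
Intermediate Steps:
$l{\left(K,W \right)} = \left(-163 + W\right) \left(K + W\right)$ ($l{\left(K,W \right)} = \left(K + W\right) \left(-163 + W\right) = \left(-163 + W\right) \left(K + W\right)$)
$l{\left(216,R \right)} - 28535 = \left(\left(-133\right)^{2} - 35208 - -21679 + 216 \left(-133\right)\right) - 28535 = \left(17689 - 35208 + 21679 - 28728\right) - 28535 = -24568 - 28535 = -53103$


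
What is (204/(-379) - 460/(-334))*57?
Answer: 3026814/63293 ≈ 47.822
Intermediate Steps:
(204/(-379) - 460/(-334))*57 = (204*(-1/379) - 460*(-1/334))*57 = (-204/379 + 230/167)*57 = (53102/63293)*57 = 3026814/63293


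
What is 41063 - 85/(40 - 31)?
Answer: 369482/9 ≈ 41054.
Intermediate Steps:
41063 - 85/(40 - 31) = 41063 - 85/9 = 369482/9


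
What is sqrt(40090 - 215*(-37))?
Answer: sqrt(48045) ≈ 219.19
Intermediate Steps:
sqrt(40090 - 215*(-37)) = sqrt(40090 + 7955) = sqrt(48045)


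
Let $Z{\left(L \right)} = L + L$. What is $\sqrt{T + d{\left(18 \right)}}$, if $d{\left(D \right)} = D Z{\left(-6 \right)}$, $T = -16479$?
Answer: $3 i \sqrt{1855} \approx 129.21 i$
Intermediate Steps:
$Z{\left(L \right)} = 2 L$
$d{\left(D \right)} = - 12 D$ ($d{\left(D \right)} = D 2 \left(-6\right) = D \left(-12\right) = - 12 D$)
$\sqrt{T + d{\left(18 \right)}} = \sqrt{-16479 - 216} = \sqrt{-16695} = 3 i \sqrt{1855}$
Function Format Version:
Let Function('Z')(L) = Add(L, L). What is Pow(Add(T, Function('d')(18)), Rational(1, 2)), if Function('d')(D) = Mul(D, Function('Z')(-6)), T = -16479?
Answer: Mul(3, I, Pow(1855, Rational(1, 2))) ≈ Mul(129.21, I)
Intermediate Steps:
Function('Z')(L) = Mul(2, L)
Function('d')(D) = Mul(-12, D) (Function('d')(D) = Mul(D, Mul(2, -6)) = Mul(D, -12) = Mul(-12, D))
Pow(Add(T, Function('d')(18)), Rational(1, 2)) = Pow(Add(-16479, Mul(-12, 18)), Rational(1, 2)) = Pow(Add(-16479, -216), Rational(1, 2)) = Pow(-16695, Rational(1, 2)) = Mul(3, I, Pow(1855, Rational(1, 2)))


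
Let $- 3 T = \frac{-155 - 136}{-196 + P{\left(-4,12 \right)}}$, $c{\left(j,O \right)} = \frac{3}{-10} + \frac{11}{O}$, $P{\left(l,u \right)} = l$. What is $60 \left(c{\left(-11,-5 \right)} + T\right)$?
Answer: $- \frac{1791}{10} \approx -179.1$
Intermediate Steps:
$c{\left(j,O \right)} = - \frac{3}{10} + \frac{11}{O}$ ($c{\left(j,O \right)} = 3 \left(- \frac{1}{10}\right) + \frac{11}{O} = - \frac{3}{10} + \frac{11}{O}$)
$T = - \frac{97}{200}$ ($T = - \frac{\left(-155 - 136\right) \frac{1}{-196 - 4}}{3} = - \frac{\left(-291\right) \frac{1}{-200}}{3} = - \frac{\left(-291\right) \left(- \frac{1}{200}\right)}{3} = \left(- \frac{1}{3}\right) \frac{291}{200} = - \frac{97}{200} \approx -0.485$)
$60 \left(c{\left(-11,-5 \right)} + T\right) = 60 \left(\left(- \frac{3}{10} + \frac{11}{-5}\right) - \frac{97}{200}\right) = 60 \left(\left(- \frac{3}{10} + 11 \left(- \frac{1}{5}\right)\right) - \frac{97}{200}\right) = 60 \left(\left(- \frac{3}{10} - \frac{11}{5}\right) - \frac{97}{200}\right) = 60 \left(- \frac{5}{2} - \frac{97}{200}\right) = 60 \left(- \frac{597}{200}\right) = - \frac{1791}{10}$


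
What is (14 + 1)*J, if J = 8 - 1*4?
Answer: 60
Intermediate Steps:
J = 4 (J = 8 - 4 = 4)
(14 + 1)*J = (14 + 1)*4 = 15*4 = 60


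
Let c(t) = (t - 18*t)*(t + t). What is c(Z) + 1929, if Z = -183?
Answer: -1136697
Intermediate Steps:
c(t) = -34*t**2 (c(t) = (-17*t)*(2*t) = -34*t**2)
c(Z) + 1929 = -34*(-183)**2 + 1929 = -34*33489 + 1929 = -1138626 + 1929 = -1136697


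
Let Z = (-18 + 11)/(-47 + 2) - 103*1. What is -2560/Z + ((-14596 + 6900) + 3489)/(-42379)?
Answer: 1225382699/49032503 ≈ 24.991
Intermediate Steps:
Z = -4628/45 (Z = -7/(-45) - 103 = -7*(-1/45) - 103 = 7/45 - 103 = -4628/45 ≈ -102.84)
-2560/Z + ((-14596 + 6900) + 3489)/(-42379) = -2560/(-4628/45) + ((-14596 + 6900) + 3489)/(-42379) = -2560*(-45/4628) + (-7696 + 3489)*(-1/42379) = 28800/1157 - 4207*(-1/42379) = 28800/1157 + 4207/42379 = 1225382699/49032503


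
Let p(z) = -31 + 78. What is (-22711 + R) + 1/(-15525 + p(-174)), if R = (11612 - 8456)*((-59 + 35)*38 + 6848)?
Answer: 289613578789/15478 ≈ 1.8711e+7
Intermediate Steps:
p(z) = 47
R = 18734016 (R = 3156*(-24*38 + 6848) = 3156*(-912 + 6848) = 3156*5936 = 18734016)
(-22711 + R) + 1/(-15525 + p(-174)) = (-22711 + 18734016) + 1/(-15525 + 47) = 18711305 + 1/(-15478) = 18711305 - 1/15478 = 289613578789/15478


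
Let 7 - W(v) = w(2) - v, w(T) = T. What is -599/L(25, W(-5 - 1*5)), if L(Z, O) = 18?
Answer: -599/18 ≈ -33.278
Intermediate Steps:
W(v) = 5 + v (W(v) = 7 - (2 - v) = 7 + (-2 + v) = 5 + v)
-599/L(25, W(-5 - 1*5)) = -599/18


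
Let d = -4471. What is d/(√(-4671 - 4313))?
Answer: 4471*I*√2246/4492 ≈ 47.17*I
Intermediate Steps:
d/(√(-4671 - 4313)) = -4471/√(-4671 - 4313) = -4471*(-I*√2246/4492) = -(-4471)*I*√2246/4492 = 4471*I*√2246/4492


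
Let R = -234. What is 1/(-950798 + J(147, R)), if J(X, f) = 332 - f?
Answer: -1/950232 ≈ -1.0524e-6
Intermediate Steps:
1/(-950798 + J(147, R)) = 1/(-950798 + (332 - 1*(-234))) = 1/(-950798 + (332 + 234)) = 1/(-950798 + 566) = 1/(-950232) = -1/950232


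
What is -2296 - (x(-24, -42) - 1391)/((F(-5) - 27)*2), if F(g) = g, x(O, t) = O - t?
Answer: -148317/64 ≈ -2317.5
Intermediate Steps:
-2296 - (x(-24, -42) - 1391)/((F(-5) - 27)*2) = -2296 - ((-24 - 1*(-42)) - 1391)/((-5 - 27)*2) = -2296 - ((-24 + 42) - 1391)/((-32*2)) = -2296 - (18 - 1391)/(-64) = -2296 - (-1373)*(-1)/64 = -2296 - 1*1373/64 = -2296 - 1373/64 = -148317/64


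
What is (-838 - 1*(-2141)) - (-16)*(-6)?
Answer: 1207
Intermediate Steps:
(-838 - 1*(-2141)) - (-16)*(-6) = (-838 + 2141) - 1*96 = 1303 - 96 = 1207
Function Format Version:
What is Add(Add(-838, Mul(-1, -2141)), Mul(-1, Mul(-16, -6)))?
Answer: 1207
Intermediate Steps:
Add(Add(-838, Mul(-1, -2141)), Mul(-1, Mul(-16, -6))) = Add(Add(-838, 2141), Mul(-1, 96)) = Add(1303, -96) = 1207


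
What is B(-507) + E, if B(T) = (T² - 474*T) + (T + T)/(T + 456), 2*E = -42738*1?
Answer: 8092304/17 ≈ 4.7602e+5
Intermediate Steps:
E = -21369 (E = (-42738*1)/2 = (½)*(-42738) = -21369)
B(T) = T² - 474*T + 2*T/(456 + T) (B(T) = (T² - 474*T) + (2*T)/(456 + T) = (T² - 474*T) + 2*T/(456 + T) = T² - 474*T + 2*T/(456 + T))
B(-507) + E = -507*(-216142 + (-507)² - 18*(-507))/(456 - 507) - 21369 = -507*(-216142 + 257049 + 9126)/(-51) - 21369 = -507*(-1/51)*50033 - 21369 = 8455577/17 - 21369 = 8092304/17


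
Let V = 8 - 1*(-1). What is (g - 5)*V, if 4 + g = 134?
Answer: 1125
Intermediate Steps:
g = 130 (g = -4 + 134 = 130)
V = 9 (V = 8 + 1 = 9)
(g - 5)*V = (130 - 5)*9 = 125*9 = 1125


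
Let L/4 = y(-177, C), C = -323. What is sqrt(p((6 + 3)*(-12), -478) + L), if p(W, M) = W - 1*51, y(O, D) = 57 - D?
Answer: sqrt(1361) ≈ 36.892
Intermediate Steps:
L = 1520 (L = 4*(57 - 1*(-323)) = 4*(57 + 323) = 4*380 = 1520)
p(W, M) = -51 + W (p(W, M) = W - 51 = -51 + W)
sqrt(p((6 + 3)*(-12), -478) + L) = sqrt((-51 + (6 + 3)*(-12)) + 1520) = sqrt((-51 + 9*(-12)) + 1520) = sqrt((-51 - 108) + 1520) = sqrt(-159 + 1520) = sqrt(1361)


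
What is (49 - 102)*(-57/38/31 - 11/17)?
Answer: 38849/1054 ≈ 36.859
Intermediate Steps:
(49 - 102)*(-57/38/31 - 11/17) = -53*(-57*1/38*(1/31) - 11*1/17) = -53*(-3/2*1/31 - 11/17) = -53*(-3/62 - 11/17) = -53*(-733/1054) = 38849/1054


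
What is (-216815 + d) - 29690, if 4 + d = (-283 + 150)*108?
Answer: -260873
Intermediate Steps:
d = -14368 (d = -4 + (-283 + 150)*108 = -4 - 133*108 = -4 - 14364 = -14368)
(-216815 + d) - 29690 = (-216815 - 14368) - 29690 = -231183 - 29690 = -260873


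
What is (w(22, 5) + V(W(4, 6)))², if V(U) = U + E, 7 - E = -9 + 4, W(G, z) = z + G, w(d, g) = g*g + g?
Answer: 2704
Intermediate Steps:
w(d, g) = g + g² (w(d, g) = g² + g = g + g²)
W(G, z) = G + z
E = 12 (E = 7 - (-9 + 4) = 7 - 1*(-5) = 7 + 5 = 12)
V(U) = 12 + U (V(U) = U + 12 = 12 + U)
(w(22, 5) + V(W(4, 6)))² = (5*(1 + 5) + (12 + (4 + 6)))² = (5*6 + (12 + 10))² = (30 + 22)² = 52² = 2704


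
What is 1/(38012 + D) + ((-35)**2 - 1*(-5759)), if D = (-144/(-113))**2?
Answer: 3390005425345/485395964 ≈ 6984.0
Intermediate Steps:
D = 20736/12769 (D = (-144*(-1/113))**2 = (144/113)**2 = 20736/12769 ≈ 1.6239)
1/(38012 + D) + ((-35)**2 - 1*(-5759)) = 1/(38012 + 20736/12769) + ((-35)**2 - 1*(-5759)) = 1/(485395964/12769) + (1225 + 5759) = 12769/485395964 + 6984 = 3390005425345/485395964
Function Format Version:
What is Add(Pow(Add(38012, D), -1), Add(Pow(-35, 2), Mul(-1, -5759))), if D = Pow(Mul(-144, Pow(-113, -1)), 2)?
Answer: Rational(3390005425345, 485395964) ≈ 6984.0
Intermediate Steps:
D = Rational(20736, 12769) (D = Pow(Mul(-144, Rational(-1, 113)), 2) = Pow(Rational(144, 113), 2) = Rational(20736, 12769) ≈ 1.6239)
Add(Pow(Add(38012, D), -1), Add(Pow(-35, 2), Mul(-1, -5759))) = Add(Pow(Add(38012, Rational(20736, 12769)), -1), Add(Pow(-35, 2), Mul(-1, -5759))) = Add(Pow(Rational(485395964, 12769), -1), Add(1225, 5759)) = Add(Rational(12769, 485395964), 6984) = Rational(3390005425345, 485395964)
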